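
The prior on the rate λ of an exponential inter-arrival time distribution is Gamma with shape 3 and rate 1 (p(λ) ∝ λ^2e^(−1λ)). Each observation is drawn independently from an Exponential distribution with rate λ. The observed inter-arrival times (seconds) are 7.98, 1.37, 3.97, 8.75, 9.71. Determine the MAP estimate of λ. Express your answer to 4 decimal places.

The Exponential(rate=λ) likelihood is ∝ λ^n e^(−λΣtᵢ). Here n = 5 and Σtᵢ = 7.98 + 1.37 + 3.97 + 8.75 + 9.71 = 31.78.
Posterior ∝ λ^2e^(−1λ) · λ^5e^(−31.78λ) = λ^7e^(−32.78λ), i.e. Gamma(8, 32.78).
Mode = (a−1)/b = 7/32.78 ≈ 0.2135.

λ̂_MAP = 0.2135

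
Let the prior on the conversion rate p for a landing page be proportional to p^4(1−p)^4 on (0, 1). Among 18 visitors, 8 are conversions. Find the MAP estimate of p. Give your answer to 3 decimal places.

p̂_MAP = 0.462

The prior density ∝ p^4(1−p)^4 is the kernel of Beta(5, 5).
Data: 8 successes in 18 trials. The binomial likelihood contributes p^8(1−p)^10, so the posterior is Beta(5+8, 5+10) = Beta(13, 15).
For Beta(a, b) with a, b > 1 the mode is (a−1)/(a+b−2) = 12/26 ≈ 0.462.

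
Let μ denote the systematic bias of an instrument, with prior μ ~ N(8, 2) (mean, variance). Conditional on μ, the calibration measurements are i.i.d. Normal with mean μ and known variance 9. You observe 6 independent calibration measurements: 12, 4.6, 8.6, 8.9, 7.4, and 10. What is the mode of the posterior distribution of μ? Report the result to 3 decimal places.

n = 6; x̄ = (12 + 4.6 + 8.6 + 8.9 + 7.4 + 10)/6 = 51.5/6 = 103/12 ≈ 8.5833.
For a Normal prior and Normal likelihood with known variance, the posterior is Normal; its mode equals its mean, the precision-weighted average.
Prior precision 1/σ₀² = 1/2 = 0.5; data precision n/σ² = 6/9 = 2/3.
μ̂ = (0.5·8 + (2/3)·(103/12)) / (0.5 + 2/3) = (175/18)/(7/6) = 25/3 ≈ 8.333.

μ̂_MAP = 8.333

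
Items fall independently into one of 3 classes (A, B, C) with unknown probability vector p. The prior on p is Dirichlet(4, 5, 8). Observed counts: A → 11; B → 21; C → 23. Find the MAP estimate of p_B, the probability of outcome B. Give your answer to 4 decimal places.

The posterior is Dirichlet(αᵢ + nᵢ) = Dirichlet(15, 26, 31).
For a Dirichlet(a₁,…,a_K) with all aᵢ > 1, the mode has j-th component (aⱼ − 1)/(Σaᵢ − K).
Here Σaᵢ = 72 and K = 3, so p_B = (26 − 1)/(72 − 3) = 25/69 ≈ 0.3623.

MAP estimate of p_B = 0.3623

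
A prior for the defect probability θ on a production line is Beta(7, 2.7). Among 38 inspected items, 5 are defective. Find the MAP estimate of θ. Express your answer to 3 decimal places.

θ̂_MAP = 0.241

Prior: Beta(7, 2.7).
Data: 5 successes in 38 trials. The binomial likelihood contributes θ^5(1−θ)^33, so the posterior is Beta(7+5, 2.7+33) = Beta(12, 35.7).
For Beta(a, b) with a, b > 1 the mode is (a−1)/(a+b−2) = 11/45.7 ≈ 0.241.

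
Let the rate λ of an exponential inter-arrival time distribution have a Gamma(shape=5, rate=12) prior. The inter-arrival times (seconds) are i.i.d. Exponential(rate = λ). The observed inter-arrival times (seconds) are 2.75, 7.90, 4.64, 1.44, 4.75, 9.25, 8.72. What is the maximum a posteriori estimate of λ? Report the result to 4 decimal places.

λ̂_MAP = 0.2138

The Exponential(rate=λ) likelihood is ∝ λ^n e^(−λΣtᵢ). Here n = 7 and Σtᵢ = 2.75 + 7.90 + 4.64 + 1.44 + 4.75 + 9.25 + 8.72 = 39.45.
Posterior ∝ λ^4e^(−12λ) · λ^7e^(−39.45λ) = λ^11e^(−51.45λ), i.e. Gamma(12, 51.45).
Mode = (a−1)/b = 11/51.45 ≈ 0.2138.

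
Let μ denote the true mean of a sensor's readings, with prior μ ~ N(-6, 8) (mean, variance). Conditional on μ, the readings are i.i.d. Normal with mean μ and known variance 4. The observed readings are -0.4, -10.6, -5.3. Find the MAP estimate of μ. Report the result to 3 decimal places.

n = 3; x̄ = ((-0.4) + (-10.6) + (-5.3))/3 = -16.3/3 = -163/30 ≈ -5.4333.
For a Normal prior and Normal likelihood with known variance, the posterior is Normal; its mode equals its mean, the precision-weighted average.
Prior precision 1/σ₀² = 1/8 = 0.125; data precision n/σ² = 3/4 = 0.75.
μ̂ = (0.125·(-6) + 0.75·(-163/30)) / (0.125 + 0.75) = (-4.825)/0.875 = -193/35 ≈ -5.514.

μ̂_MAP = -5.514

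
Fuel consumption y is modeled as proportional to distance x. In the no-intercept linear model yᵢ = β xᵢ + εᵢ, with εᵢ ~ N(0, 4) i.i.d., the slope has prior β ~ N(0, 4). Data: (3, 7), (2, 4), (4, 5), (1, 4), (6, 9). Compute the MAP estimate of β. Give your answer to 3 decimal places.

β̂_MAP = 1.597

log p(β | y) = −Σ(yᵢ − βxᵢ)²/(2·4) − β²/(2·4) + const.
Setting the derivative to zero: Σxᵢ(yᵢ − βxᵢ)/4 − β/4 = 0, so β = Σxᵢyᵢ / (Σxᵢ² + σ²/τ²).
Σxᵢyᵢ = 3·7 + 2·4 + 4·5 + 1·4 + 6·9 = 107; Σxᵢ² = 66; σ²/τ² = 1.
β̂_MAP = 107 / (66 + 1) = 107/67 ≈ 1.597.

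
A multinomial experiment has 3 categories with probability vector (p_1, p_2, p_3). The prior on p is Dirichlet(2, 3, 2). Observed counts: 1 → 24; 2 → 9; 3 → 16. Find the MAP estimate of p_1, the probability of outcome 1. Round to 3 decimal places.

MAP estimate: 0.472

The posterior is Dirichlet(αᵢ + nᵢ) = Dirichlet(26, 12, 18).
For a Dirichlet(a₁,…,a_K) with all aᵢ > 1, the mode has j-th component (aⱼ − 1)/(Σaᵢ − K).
Here Σaᵢ = 56 and K = 3, so p_1 = (26 − 1)/(56 − 3) = 25/53 ≈ 0.472.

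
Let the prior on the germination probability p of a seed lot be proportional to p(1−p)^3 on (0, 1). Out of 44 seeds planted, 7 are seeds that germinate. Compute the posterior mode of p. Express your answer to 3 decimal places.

p̂_MAP = 0.167

The prior density ∝ p(1−p)^3 is the kernel of Beta(2, 4).
Data: 7 successes in 44 trials. The binomial likelihood contributes p^7(1−p)^37, so the posterior is Beta(2+7, 4+37) = Beta(9, 41).
For Beta(a, b) with a, b > 1 the mode is (a−1)/(a+b−2) = 8/48 ≈ 0.167.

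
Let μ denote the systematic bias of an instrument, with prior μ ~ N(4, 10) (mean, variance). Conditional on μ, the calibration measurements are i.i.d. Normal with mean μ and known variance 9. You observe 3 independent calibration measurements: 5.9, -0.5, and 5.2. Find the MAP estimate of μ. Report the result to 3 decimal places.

μ̂_MAP = 3.641

n = 3; x̄ = (5.9 + (-0.5) + 5.2)/3 = 10.6/3 = 53/15 ≈ 3.5333.
For a Normal prior and Normal likelihood with known variance, the posterior is Normal; its mode equals its mean, the precision-weighted average.
Prior precision 1/σ₀² = 1/10 = 0.1; data precision n/σ² = 3/9 = 1/3.
μ̂ = (0.1·4 + (1/3)·(53/15)) / (0.1 + 1/3) = (71/45)/(13/30) = 142/39 ≈ 3.641.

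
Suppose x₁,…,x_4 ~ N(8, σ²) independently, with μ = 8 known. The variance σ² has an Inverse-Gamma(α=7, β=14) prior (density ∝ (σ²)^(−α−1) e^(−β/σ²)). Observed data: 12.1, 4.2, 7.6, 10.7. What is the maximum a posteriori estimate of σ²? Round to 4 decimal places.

Sum of squared deviations about the known mean: SS = (12.1−8)² + (4.2−8)² + (7.6−8)² + (10.7−8)² = 38.7.
The Normal likelihood contributes (σ²)^(−n/2) exp(−SS/(2σ²)), so the posterior is Inverse-Gamma(α + n/2, β + SS/2) = Inverse-Gamma(9, 33.35).
The mode of Inverse-Gamma(a, b) is b/(a+1) = 33.35/10 ≈ 3.3350.

σ̂²_MAP = 3.3350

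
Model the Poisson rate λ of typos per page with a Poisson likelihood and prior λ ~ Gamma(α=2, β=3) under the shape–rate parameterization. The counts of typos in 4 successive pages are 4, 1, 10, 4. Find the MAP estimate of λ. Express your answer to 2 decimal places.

λ̂_MAP = 2.86

Σxᵢ = 4+1+10+4 = 19, with n = 4.
Posterior ∝ λe^(−3λ) · λ^19e^(−4λ) = λ^20e^(−7λ), i.e. Gamma(shape=21, rate=7).
The mode of a Gamma(a, b) with a ≥ 1 (shape–rate) is (a−1)/b = 20/7 ≈ 2.86.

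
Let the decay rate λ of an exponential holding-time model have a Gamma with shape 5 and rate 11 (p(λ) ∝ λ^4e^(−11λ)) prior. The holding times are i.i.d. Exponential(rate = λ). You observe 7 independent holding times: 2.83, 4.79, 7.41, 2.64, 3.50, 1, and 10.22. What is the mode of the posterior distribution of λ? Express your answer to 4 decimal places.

The Exponential(rate=λ) likelihood is ∝ λ^n e^(−λΣtᵢ). Here n = 7 and Σtᵢ = 2.83 + 4.79 + 7.41 + 2.64 + 3.50 + 1 + 10.22 = 32.39.
Posterior ∝ λ^4e^(−11λ) · λ^7e^(−32.39λ) = λ^11e^(−43.39λ), i.e. Gamma(12, 43.39).
Mode = (a−1)/b = 11/43.39 ≈ 0.2535.

λ̂_MAP = 0.2535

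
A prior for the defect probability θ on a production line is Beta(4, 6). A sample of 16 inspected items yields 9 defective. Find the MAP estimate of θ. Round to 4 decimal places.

Prior: Beta(4, 6).
Data: 9 successes in 16 trials. The binomial likelihood contributes θ^9(1−θ)^7, so the posterior is Beta(4+9, 6+7) = Beta(13, 13).
For Beta(a, b) with a, b > 1 the mode is (a−1)/(a+b−2) = 12/24 ≈ 0.5000.

θ̂_MAP = 0.5000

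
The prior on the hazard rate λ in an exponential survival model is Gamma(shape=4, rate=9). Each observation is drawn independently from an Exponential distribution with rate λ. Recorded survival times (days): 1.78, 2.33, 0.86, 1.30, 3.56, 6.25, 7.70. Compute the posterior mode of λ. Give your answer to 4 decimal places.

The Exponential(rate=λ) likelihood is ∝ λ^n e^(−λΣtᵢ). Here n = 7 and Σtᵢ = 1.78 + 2.33 + 0.86 + 1.30 + 3.56 + 6.25 + 7.70 = 23.78.
Posterior ∝ λ^3e^(−9λ) · λ^7e^(−23.78λ) = λ^10e^(−32.78λ), i.e. Gamma(11, 32.78).
Mode = (a−1)/b = 10/32.78 ≈ 0.3051.

λ̂_MAP = 0.3051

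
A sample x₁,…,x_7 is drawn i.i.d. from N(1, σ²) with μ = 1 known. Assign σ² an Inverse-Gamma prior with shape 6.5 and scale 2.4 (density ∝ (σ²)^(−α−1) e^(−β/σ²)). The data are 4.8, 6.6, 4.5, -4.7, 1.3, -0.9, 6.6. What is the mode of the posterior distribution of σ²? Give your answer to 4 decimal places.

σ̂²_MAP = 5.9273

Sum of squared deviations about the known mean: SS = (4.8−1)² + (6.6−1)² + (4.5−1)² + (-4.7−1)² + (1.3−1)² + (-0.9−1)² + (6.6−1)² = 125.6.
The Normal likelihood contributes (σ²)^(−n/2) exp(−SS/(2σ²)), so the posterior is Inverse-Gamma(α + n/2, β + SS/2) = Inverse-Gamma(10, 65.2).
The mode of Inverse-Gamma(a, b) is b/(a+1) = 65.2/11 ≈ 5.9273.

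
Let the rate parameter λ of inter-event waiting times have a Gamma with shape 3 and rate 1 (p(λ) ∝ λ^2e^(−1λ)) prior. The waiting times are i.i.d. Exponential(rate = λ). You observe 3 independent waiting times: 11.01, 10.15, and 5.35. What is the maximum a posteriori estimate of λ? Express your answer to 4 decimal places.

The Exponential(rate=λ) likelihood is ∝ λ^n e^(−λΣtᵢ). Here n = 3 and Σtᵢ = 11.01 + 10.15 + 5.35 = 26.51.
Posterior ∝ λ^2e^(−1λ) · λ^3e^(−26.51λ) = λ^5e^(−27.51λ), i.e. Gamma(6, 27.51).
Mode = (a−1)/b = 5/27.51 ≈ 0.1818.

λ̂_MAP = 0.1818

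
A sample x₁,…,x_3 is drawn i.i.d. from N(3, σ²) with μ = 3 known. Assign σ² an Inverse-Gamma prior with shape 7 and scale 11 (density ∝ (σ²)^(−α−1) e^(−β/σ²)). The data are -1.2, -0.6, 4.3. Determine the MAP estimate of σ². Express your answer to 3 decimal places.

Sum of squared deviations about the known mean: SS = (-1.2−3)² + (-0.6−3)² + (4.3−3)² = 32.29.
The Normal likelihood contributes (σ²)^(−n/2) exp(−SS/(2σ²)), so the posterior is Inverse-Gamma(α + n/2, β + SS/2) = Inverse-Gamma(8.5, 27.145).
The mode of Inverse-Gamma(a, b) is b/(a+1) = 27.145/9.5 ≈ 2.857.

σ̂²_MAP = 2.857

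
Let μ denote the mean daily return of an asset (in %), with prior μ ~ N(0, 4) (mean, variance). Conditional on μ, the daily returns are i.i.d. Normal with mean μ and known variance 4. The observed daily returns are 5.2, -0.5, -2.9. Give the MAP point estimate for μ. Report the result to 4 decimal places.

n = 3; x̄ = (5.2 + (-0.5) + (-2.9))/3 = 1.8/3 = 0.6.
For a Normal prior and Normal likelihood with known variance, the posterior is Normal; its mode equals its mean, the precision-weighted average.
Prior precision 1/σ₀² = 1/4 = 0.25; data precision n/σ² = 3/4 = 0.75.
μ̂ = (0.25·0 + 0.75·0.6) / (0.25 + 0.75) = 0.45/1 = 0.4500.

μ̂_MAP = 0.4500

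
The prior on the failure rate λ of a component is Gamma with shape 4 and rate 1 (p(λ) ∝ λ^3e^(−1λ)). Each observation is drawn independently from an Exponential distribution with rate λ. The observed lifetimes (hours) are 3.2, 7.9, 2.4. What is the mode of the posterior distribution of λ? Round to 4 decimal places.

The Exponential(rate=λ) likelihood is ∝ λ^n e^(−λΣtᵢ). Here n = 3 and Σtᵢ = 3.2 + 7.9 + 2.4 = 13.5.
Posterior ∝ λ^3e^(−1λ) · λ^3e^(−13.5λ) = λ^6e^(−14.5λ), i.e. Gamma(7, 14.5).
Mode = (a−1)/b = 6/14.5 ≈ 0.4138.

λ̂_MAP = 0.4138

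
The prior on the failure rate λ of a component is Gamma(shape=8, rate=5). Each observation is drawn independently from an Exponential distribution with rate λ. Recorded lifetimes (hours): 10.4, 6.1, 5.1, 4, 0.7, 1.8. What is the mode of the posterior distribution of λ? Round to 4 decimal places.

λ̂_MAP = 0.3927

The Exponential(rate=λ) likelihood is ∝ λ^n e^(−λΣtᵢ). Here n = 6 and Σtᵢ = 10.4 + 6.1 + 5.1 + 4 + 0.7 + 1.8 = 28.1.
Posterior ∝ λ^7e^(−5λ) · λ^6e^(−28.1λ) = λ^13e^(−33.1λ), i.e. Gamma(14, 33.1).
Mode = (a−1)/b = 13/33.1 ≈ 0.3927.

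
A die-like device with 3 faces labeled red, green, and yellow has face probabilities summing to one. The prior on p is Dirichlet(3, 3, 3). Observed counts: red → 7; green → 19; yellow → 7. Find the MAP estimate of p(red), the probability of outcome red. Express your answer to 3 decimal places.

MAP estimate of p(red) = 0.231

The posterior is Dirichlet(αᵢ + nᵢ) = Dirichlet(10, 22, 10).
For a Dirichlet(a₁,…,a_K) with all aᵢ > 1, the mode has j-th component (aⱼ − 1)/(Σaᵢ − K).
Here Σaᵢ = 42 and K = 3, so p(red) = (10 − 1)/(42 − 3) = 9/39 ≈ 0.231.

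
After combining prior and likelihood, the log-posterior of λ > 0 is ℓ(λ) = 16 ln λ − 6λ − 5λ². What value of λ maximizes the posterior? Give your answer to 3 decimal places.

λ̂_MAP = 1.000

ℓ'(λ) = 16/λ − 6 − 10λ. Setting this to zero and multiplying by λ: 10λ² + 6λ − 16 = 0.
λ = (−6 + √(6² + 4·10·16)) / (2·10) = (−6 + √676) / 20 = (−6 + 26)/20 = 1.
ℓ''(λ) = −16/λ² − 10 < 0, confirming a maximum.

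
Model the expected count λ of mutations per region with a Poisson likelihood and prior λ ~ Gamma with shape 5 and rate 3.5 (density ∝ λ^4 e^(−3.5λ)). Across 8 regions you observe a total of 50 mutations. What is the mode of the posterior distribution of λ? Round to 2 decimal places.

λ̂_MAP = 4.70

Σxᵢ = 50, n = 8.
Posterior ∝ λ^4e^(−3.5λ) · λ^50e^(−8λ) = λ^54e^(−11.5λ), i.e. Gamma(shape=55, rate=11.5).
The mode of a Gamma(a, b) with a ≥ 1 (shape–rate) is (a−1)/b = 54/11.5 ≈ 4.70.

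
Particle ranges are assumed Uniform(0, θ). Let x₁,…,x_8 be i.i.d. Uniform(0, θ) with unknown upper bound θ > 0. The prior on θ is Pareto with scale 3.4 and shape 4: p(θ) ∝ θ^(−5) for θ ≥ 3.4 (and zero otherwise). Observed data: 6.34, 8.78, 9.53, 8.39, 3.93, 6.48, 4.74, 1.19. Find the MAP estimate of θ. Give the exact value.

θ̂_MAP = 9.53

The Uniform(0, θ) likelihood is θ^(−n) for θ ≥ max(xᵢ), zero otherwise. Here max(xᵢ) = 9.53.
Posterior ∝ θ^(−5) · θ^(−8) = θ^(−13) on θ ≥ max(3.4, 9.53) = 9.53.
This density is strictly decreasing in θ, so the posterior mode lies at the lower boundary of the support.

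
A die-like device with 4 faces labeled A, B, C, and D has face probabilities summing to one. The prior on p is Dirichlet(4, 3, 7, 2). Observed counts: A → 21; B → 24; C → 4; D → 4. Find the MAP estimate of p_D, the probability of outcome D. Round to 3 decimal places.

The posterior is Dirichlet(αᵢ + nᵢ) = Dirichlet(25, 27, 11, 6).
For a Dirichlet(a₁,…,a_K) with all aᵢ > 1, the mode has j-th component (aⱼ − 1)/(Σaᵢ − K).
Here Σaᵢ = 69 and K = 4, so p_D = (6 − 1)/(69 − 4) = 5/65 ≈ 0.077.

MAP estimate of p_D = 0.077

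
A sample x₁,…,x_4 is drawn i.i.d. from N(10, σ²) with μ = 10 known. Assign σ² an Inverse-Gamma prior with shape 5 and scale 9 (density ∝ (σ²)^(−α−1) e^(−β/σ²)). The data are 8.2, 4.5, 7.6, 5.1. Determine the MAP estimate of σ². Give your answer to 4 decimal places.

Sum of squared deviations about the known mean: SS = (8.2−10)² + (4.5−10)² + (7.6−10)² + (5.1−10)² = 63.26.
The Normal likelihood contributes (σ²)^(−n/2) exp(−SS/(2σ²)), so the posterior is Inverse-Gamma(α + n/2, β + SS/2) = Inverse-Gamma(7, 40.63).
The mode of Inverse-Gamma(a, b) is b/(a+1) = 40.63/8 ≈ 5.0788.

σ̂²_MAP = 5.0788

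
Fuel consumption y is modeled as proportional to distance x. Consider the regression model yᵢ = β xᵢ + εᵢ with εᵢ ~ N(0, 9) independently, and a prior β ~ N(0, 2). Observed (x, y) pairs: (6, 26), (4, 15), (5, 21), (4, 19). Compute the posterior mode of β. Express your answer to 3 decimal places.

β̂_MAP = 4.072

log p(β | y) = −Σ(yᵢ − βxᵢ)²/(2·9) − β²/(2·2) + const.
Setting the derivative to zero: Σxᵢ(yᵢ − βxᵢ)/9 − β/2 = 0, so β = Σxᵢyᵢ / (Σxᵢ² + σ²/τ²).
Σxᵢyᵢ = 6·26 + 4·15 + 5·21 + 4·19 = 397; Σxᵢ² = 93; σ²/τ² = 4.5.
β̂_MAP = 397 / (93 + 4.5) = 397/97.5 ≈ 4.072.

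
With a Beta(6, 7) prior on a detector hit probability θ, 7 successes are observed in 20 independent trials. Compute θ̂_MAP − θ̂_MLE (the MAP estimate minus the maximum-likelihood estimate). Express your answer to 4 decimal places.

MAP − MLE = 0.0371

Posterior is Beta(13, 20); MAP = (13−1)/(33−2) = 12/31 ≈ 0.38710.
MLE ignores the prior: θ̂_MLE = k/n = 7/20 ≈ 0.35000.
Difference = 12/31 − 7/20 = 23/620 ≈ 0.0371.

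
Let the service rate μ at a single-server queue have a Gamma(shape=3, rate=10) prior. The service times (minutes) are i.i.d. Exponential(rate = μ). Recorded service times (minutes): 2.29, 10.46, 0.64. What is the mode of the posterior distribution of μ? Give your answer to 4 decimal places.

μ̂_MAP = 0.2138

The Exponential(rate=μ) likelihood is ∝ μ^n e^(−μΣtᵢ). Here n = 3 and Σtᵢ = 2.29 + 10.46 + 0.64 = 13.39.
Posterior ∝ μ^2e^(−10μ) · μ^3e^(−13.39μ) = μ^5e^(−23.39μ), i.e. Gamma(6, 23.39).
Mode = (a−1)/b = 5/23.39 ≈ 0.2138.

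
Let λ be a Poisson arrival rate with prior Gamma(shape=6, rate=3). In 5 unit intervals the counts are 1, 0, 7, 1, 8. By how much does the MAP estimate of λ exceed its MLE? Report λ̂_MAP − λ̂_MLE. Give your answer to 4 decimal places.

MAP − MLE = -0.6500

Σxᵢ = 17. Posterior is Gamma(23, 8); MAP = (23−1)/8 = 22/8 ≈ 2.75000.
MLE = x̄ = 17/5 ≈ 3.40000.
Difference = 22/8 − 17/5 = -13/20 ≈ -0.6500.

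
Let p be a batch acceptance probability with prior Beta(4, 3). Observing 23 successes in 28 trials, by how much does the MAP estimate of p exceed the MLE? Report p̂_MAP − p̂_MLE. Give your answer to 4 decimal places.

MAP − MLE = -0.0335

Posterior is Beta(27, 8); MAP = (27−1)/(35−2) = 26/33 ≈ 0.78788.
MLE ignores the prior: p̂_MLE = k/n = 23/28 ≈ 0.82143.
Difference = 26/33 − 23/28 = -31/924 ≈ -0.0335.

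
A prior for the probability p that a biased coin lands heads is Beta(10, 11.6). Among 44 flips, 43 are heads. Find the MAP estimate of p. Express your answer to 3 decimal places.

Prior: Beta(10, 11.6).
Data: 43 successes in 44 trials. The binomial likelihood contributes p^43(1−p)^1, so the posterior is Beta(10+43, 11.6+1) = Beta(53, 12.6).
For Beta(a, b) with a, b > 1 the mode is (a−1)/(a+b−2) = 52/63.6 ≈ 0.818.

p̂_MAP = 0.818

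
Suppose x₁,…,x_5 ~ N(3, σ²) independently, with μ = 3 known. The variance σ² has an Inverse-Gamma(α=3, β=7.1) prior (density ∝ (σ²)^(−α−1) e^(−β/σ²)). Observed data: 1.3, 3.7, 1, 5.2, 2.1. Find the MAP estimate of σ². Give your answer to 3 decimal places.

σ̂²_MAP = 2.095

Sum of squared deviations about the known mean: SS = (1.3−3)² + (3.7−3)² + (1−3)² + (5.2−3)² + (2.1−3)² = 13.03.
The Normal likelihood contributes (σ²)^(−n/2) exp(−SS/(2σ²)), so the posterior is Inverse-Gamma(α + n/2, β + SS/2) = Inverse-Gamma(5.5, 13.615).
The mode of Inverse-Gamma(a, b) is b/(a+1) = 13.615/6.5 ≈ 2.095.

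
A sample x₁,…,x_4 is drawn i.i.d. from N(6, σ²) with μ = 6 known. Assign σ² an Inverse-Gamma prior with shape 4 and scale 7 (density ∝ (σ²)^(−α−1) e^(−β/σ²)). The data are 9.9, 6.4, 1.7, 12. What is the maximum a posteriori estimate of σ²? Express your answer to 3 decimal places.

σ̂²_MAP = 5.990

Sum of squared deviations about the known mean: SS = (9.9−6)² + (6.4−6)² + (1.7−6)² + (12−6)² = 69.86.
The Normal likelihood contributes (σ²)^(−n/2) exp(−SS/(2σ²)), so the posterior is Inverse-Gamma(α + n/2, β + SS/2) = Inverse-Gamma(6, 41.93).
The mode of Inverse-Gamma(a, b) is b/(a+1) = 41.93/7 ≈ 5.990.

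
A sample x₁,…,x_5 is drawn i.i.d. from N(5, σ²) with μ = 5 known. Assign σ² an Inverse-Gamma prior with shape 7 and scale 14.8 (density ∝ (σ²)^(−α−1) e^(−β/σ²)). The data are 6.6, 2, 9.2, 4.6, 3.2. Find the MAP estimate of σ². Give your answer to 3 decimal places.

σ̂²_MAP = 2.962

Sum of squared deviations about the known mean: SS = (6.6−5)² + (2−5)² + (9.2−5)² + (4.6−5)² + (3.2−5)² = 32.6.
The Normal likelihood contributes (σ²)^(−n/2) exp(−SS/(2σ²)), so the posterior is Inverse-Gamma(α + n/2, β + SS/2) = Inverse-Gamma(9.5, 31.1).
The mode of Inverse-Gamma(a, b) is b/(a+1) = 31.1/10.5 ≈ 2.962.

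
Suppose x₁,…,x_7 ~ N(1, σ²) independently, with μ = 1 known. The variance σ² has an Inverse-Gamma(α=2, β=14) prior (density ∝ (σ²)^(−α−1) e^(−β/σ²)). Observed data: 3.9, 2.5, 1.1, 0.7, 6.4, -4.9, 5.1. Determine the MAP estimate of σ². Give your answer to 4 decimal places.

Sum of squared deviations about the known mean: SS = (3.9−1)² + (2.5−1)² + (1.1−1)² + (0.7−1)² + (6.4−1)² + (-4.9−1)² + (5.1−1)² = 91.54.
The Normal likelihood contributes (σ²)^(−n/2) exp(−SS/(2σ²)), so the posterior is Inverse-Gamma(α + n/2, β + SS/2) = Inverse-Gamma(5.5, 59.77).
The mode of Inverse-Gamma(a, b) is b/(a+1) = 59.77/6.5 ≈ 9.1954.

σ̂²_MAP = 9.1954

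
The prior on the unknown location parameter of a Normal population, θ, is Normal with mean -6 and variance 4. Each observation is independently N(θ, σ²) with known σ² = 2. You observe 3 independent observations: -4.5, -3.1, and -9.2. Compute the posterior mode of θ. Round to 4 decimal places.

θ̂_MAP = -5.6571

n = 3; x̄ = ((-4.5) + (-3.1) + (-9.2))/3 = -16.8/3 = -5.6.
For a Normal prior and Normal likelihood with known variance, the posterior is Normal; its mode equals its mean, the precision-weighted average.
Prior precision 1/σ₀² = 1/4 = 0.25; data precision n/σ² = 3/2 = 1.5.
θ̂ = (0.25·(-6) + 1.5·(-5.6)) / (0.25 + 1.5) = (-9.9)/1.75 = -198/35 ≈ -5.6571.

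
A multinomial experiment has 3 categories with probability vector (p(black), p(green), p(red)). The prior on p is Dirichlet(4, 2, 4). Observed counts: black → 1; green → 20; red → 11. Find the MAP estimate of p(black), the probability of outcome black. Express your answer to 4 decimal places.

MAP estimate of p(black) = 0.1026

The posterior is Dirichlet(αᵢ + nᵢ) = Dirichlet(5, 22, 15).
For a Dirichlet(a₁,…,a_K) with all aᵢ > 1, the mode has j-th component (aⱼ − 1)/(Σaᵢ − K).
Here Σaᵢ = 42 and K = 3, so p(black) = (5 − 1)/(42 − 3) = 4/39 ≈ 0.1026.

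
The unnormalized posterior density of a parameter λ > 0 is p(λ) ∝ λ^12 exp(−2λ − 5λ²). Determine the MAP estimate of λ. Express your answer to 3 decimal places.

λ̂_MAP = 1.000

ℓ'(λ) = 12/λ − 2 − 10λ. Setting this to zero and multiplying by λ: 10λ² + 2λ − 12 = 0.
λ = (−2 + √(2² + 4·10·12)) / (2·10) = (−2 + √484) / 20 = (−2 + 22)/20 = 1.
ℓ''(λ) = −12/λ² − 10 < 0, confirming a maximum.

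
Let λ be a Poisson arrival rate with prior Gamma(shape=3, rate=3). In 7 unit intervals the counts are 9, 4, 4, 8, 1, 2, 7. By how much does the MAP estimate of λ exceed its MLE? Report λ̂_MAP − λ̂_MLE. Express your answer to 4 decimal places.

Σxᵢ = 35. Posterior is Gamma(38, 10); MAP = (38−1)/10 = 37/10 ≈ 3.70000.
MLE = x̄ = 35/7 ≈ 5.00000.
Difference = 37/10 − 35/7 = -13/10 ≈ -1.3000.

MAP − MLE = -1.3000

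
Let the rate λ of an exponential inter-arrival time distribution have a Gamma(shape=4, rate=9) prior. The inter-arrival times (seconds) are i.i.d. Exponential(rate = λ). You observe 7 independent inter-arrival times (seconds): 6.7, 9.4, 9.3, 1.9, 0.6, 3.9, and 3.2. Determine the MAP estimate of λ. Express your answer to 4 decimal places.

λ̂_MAP = 0.2273

The Exponential(rate=λ) likelihood is ∝ λ^n e^(−λΣtᵢ). Here n = 7 and Σtᵢ = 6.7 + 9.4 + 9.3 + 1.9 + 0.6 + 3.9 + 3.2 = 35.
Posterior ∝ λ^3e^(−9λ) · λ^7e^(−35λ) = λ^10e^(−44λ), i.e. Gamma(11, 44).
Mode = (a−1)/b = 10/44 ≈ 0.2273.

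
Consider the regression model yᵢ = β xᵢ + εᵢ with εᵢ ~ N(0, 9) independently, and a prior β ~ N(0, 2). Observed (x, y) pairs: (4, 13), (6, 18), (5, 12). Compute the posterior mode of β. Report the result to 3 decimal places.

log p(β | y) = −Σ(yᵢ − βxᵢ)²/(2·9) − β²/(2·2) + const.
Setting the derivative to zero: Σxᵢ(yᵢ − βxᵢ)/9 − β/2 = 0, so β = Σxᵢyᵢ / (Σxᵢ² + σ²/τ²).
Σxᵢyᵢ = 4·13 + 6·18 + 5·12 = 220; Σxᵢ² = 77; σ²/τ² = 4.5.
β̂_MAP = 220 / (77 + 4.5) = 220/81.5 ≈ 2.699.

β̂_MAP = 2.699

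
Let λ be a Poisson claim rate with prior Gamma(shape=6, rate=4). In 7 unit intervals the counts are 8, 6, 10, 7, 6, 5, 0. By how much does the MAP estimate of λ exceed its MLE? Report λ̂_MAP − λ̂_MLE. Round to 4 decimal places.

Σxᵢ = 42. Posterior is Gamma(48, 11); MAP = (48−1)/11 = 47/11 ≈ 4.27273.
MLE = x̄ = 42/7 ≈ 6.00000.
Difference = 47/11 − 42/7 = -19/11 ≈ -1.7273.

MAP − MLE = -1.7273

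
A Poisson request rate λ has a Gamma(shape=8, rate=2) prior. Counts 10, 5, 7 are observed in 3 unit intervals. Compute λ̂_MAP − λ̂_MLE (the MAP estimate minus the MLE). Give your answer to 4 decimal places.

Σxᵢ = 22. Posterior is Gamma(30, 5); MAP = (30−1)/5 = 29/5 ≈ 5.80000.
MLE = x̄ = 22/3 ≈ 7.33333.
Difference = 29/5 − 22/3 = -23/15 ≈ -1.5333.

MAP − MLE = -1.5333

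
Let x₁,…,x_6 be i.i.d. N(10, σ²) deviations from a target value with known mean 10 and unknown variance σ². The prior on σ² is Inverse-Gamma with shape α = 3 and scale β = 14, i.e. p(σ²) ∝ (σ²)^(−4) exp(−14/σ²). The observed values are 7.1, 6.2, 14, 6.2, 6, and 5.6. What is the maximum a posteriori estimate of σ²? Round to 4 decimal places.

Sum of squared deviations about the known mean: SS = (7.1−10)² + (6.2−10)² + (14−10)² + (6.2−10)² + (6−10)² + (5.6−10)² = 88.65.
The Normal likelihood contributes (σ²)^(−n/2) exp(−SS/(2σ²)), so the posterior is Inverse-Gamma(α + n/2, β + SS/2) = Inverse-Gamma(6, 58.325).
The mode of Inverse-Gamma(a, b) is b/(a+1) = 58.325/7 ≈ 8.3321.

σ̂²_MAP = 8.3321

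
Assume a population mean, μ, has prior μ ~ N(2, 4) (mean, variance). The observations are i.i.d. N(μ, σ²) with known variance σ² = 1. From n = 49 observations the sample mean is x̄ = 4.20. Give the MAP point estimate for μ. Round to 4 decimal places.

n = 49, x̄ = 4.20.
For a Normal prior and Normal likelihood with known variance, the posterior is Normal; its mode equals its mean, the precision-weighted average.
Prior precision 1/σ₀² = 1/4 = 0.25; data precision n/σ² = 49/1 = 49.
μ̂ = (0.25·2 + 49·4.2) / (0.25 + 49) = 206.3/49.25 = 4126/985 ≈ 4.1888.

μ̂_MAP = 4.1888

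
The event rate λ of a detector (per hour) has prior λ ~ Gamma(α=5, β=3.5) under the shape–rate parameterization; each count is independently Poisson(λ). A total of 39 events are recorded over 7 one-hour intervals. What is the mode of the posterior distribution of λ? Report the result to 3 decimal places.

Σxᵢ = 39, n = 7.
Posterior ∝ λ^4e^(−3.5λ) · λ^39e^(−7λ) = λ^43e^(−10.5λ), i.e. Gamma(shape=44, rate=10.5).
The mode of a Gamma(a, b) with a ≥ 1 (shape–rate) is (a−1)/b = 43/10.5 ≈ 4.095.

λ̂_MAP = 4.095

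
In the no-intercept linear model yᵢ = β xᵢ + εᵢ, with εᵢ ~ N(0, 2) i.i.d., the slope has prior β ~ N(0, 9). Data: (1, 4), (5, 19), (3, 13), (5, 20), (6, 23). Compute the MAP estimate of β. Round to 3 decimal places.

log p(β | y) = −Σ(yᵢ − βxᵢ)²/(2·2) − β²/(2·9) + const.
Setting the derivative to zero: Σxᵢ(yᵢ − βxᵢ)/2 − β/9 = 0, so β = Σxᵢyᵢ / (Σxᵢ² + σ²/τ²).
Σxᵢyᵢ = 1·4 + 5·19 + 3·13 + 5·20 + 6·23 = 376; Σxᵢ² = 96; σ²/τ² = 2/9.
β̂_MAP = 376 / (96 + 2/9) = 376/(866/9) = 1692/433 ≈ 3.908.

β̂_MAP = 3.908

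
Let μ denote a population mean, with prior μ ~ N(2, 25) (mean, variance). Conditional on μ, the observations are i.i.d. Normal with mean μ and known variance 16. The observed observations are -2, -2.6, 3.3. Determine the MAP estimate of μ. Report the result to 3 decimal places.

μ̂_MAP = -0.005

n = 3; x̄ = ((-2) + (-2.6) + 3.3)/3 = -1.3/3 = -13/30 ≈ -0.4333.
For a Normal prior and Normal likelihood with known variance, the posterior is Normal; its mode equals its mean, the precision-weighted average.
Prior precision 1/σ₀² = 1/25 = 0.04; data precision n/σ² = 3/16 = 0.1875.
μ̂ = (0.04·2 + 0.1875·(-13/30)) / (0.04 + 0.1875) = (-0.00125)/0.2275 = -1/182 ≈ -0.005.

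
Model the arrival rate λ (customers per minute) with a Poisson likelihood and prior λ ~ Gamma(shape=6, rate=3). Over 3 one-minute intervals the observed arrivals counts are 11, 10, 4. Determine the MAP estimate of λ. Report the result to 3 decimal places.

Σxᵢ = 11+10+4 = 25, with n = 3.
Posterior ∝ λ^5e^(−3λ) · λ^25e^(−3λ) = λ^30e^(−6λ), i.e. Gamma(shape=31, rate=6).
The mode of a Gamma(a, b) with a ≥ 1 (shape–rate) is (a−1)/b = 30/6 ≈ 5.000.

λ̂_MAP = 5.000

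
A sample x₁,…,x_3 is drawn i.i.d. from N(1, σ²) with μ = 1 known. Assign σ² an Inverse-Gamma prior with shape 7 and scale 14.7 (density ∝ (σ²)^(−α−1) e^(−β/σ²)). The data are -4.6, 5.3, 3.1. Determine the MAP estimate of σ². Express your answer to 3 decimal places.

σ̂²_MAP = 4.403

Sum of squared deviations about the known mean: SS = (-4.6−1)² + (5.3−1)² + (3.1−1)² = 54.26.
The Normal likelihood contributes (σ²)^(−n/2) exp(−SS/(2σ²)), so the posterior is Inverse-Gamma(α + n/2, β + SS/2) = Inverse-Gamma(8.5, 41.83).
The mode of Inverse-Gamma(a, b) is b/(a+1) = 41.83/9.5 ≈ 4.403.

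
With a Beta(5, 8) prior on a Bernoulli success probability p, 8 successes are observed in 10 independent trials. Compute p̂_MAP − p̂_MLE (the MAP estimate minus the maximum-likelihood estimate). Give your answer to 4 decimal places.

MAP − MLE = -0.2286

Posterior is Beta(13, 10); MAP = (13−1)/(23−2) = 12/21 ≈ 0.57143.
MLE ignores the prior: p̂_MLE = k/n = 8/10 ≈ 0.80000.
Difference = 12/21 − 8/10 = -8/35 ≈ -0.2286.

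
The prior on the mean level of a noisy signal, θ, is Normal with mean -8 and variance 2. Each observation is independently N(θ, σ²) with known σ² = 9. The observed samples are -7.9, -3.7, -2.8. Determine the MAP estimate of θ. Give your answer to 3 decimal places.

n = 3; x̄ = ((-7.9) + (-3.7) + (-2.8))/3 = -14.4/3 = -4.8.
For a Normal prior and Normal likelihood with known variance, the posterior is Normal; its mode equals its mean, the precision-weighted average.
Prior precision 1/σ₀² = 1/2 = 0.5; data precision n/σ² = 3/9 = 1/3.
θ̂ = (0.5·(-8) + (1/3)·(-4.8)) / (0.5 + 1/3) = (-5.6)/(5/6) = -6.720.

θ̂_MAP = -6.720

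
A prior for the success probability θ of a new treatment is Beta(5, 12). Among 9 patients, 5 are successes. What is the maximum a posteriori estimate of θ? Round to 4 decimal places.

Prior: Beta(5, 12).
Data: 5 successes in 9 trials. The binomial likelihood contributes θ^5(1−θ)^4, so the posterior is Beta(5+5, 12+4) = Beta(10, 16).
For Beta(a, b) with a, b > 1 the mode is (a−1)/(a+b−2) = 9/24 ≈ 0.3750.

θ̂_MAP = 0.3750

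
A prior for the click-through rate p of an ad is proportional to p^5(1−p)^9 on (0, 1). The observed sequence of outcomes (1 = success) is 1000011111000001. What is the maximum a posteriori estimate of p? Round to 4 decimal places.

p̂_MAP = 0.4000

The prior density ∝ p^5(1−p)^9 is the kernel of Beta(6, 10).
Data: 7 successes in 16 trials (from the sequence). The binomial likelihood contributes p^7(1−p)^9, so the posterior is Beta(6+7, 10+9) = Beta(13, 19).
For Beta(a, b) with a, b > 1 the mode is (a−1)/(a+b−2) = 12/30 ≈ 0.4000.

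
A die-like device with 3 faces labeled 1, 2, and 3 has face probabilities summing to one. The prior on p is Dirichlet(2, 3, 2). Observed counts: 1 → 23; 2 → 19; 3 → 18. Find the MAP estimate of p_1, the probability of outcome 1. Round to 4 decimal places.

MAP estimate: 0.3750

The posterior is Dirichlet(αᵢ + nᵢ) = Dirichlet(25, 22, 20).
For a Dirichlet(a₁,…,a_K) with all aᵢ > 1, the mode has j-th component (aⱼ − 1)/(Σaᵢ − K).
Here Σaᵢ = 67 and K = 3, so p_1 = (25 − 1)/(67 − 3) = 24/64 ≈ 0.3750.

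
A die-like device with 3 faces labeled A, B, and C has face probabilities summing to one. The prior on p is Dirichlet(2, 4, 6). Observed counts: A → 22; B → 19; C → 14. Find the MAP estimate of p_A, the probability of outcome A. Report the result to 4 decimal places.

MAP estimate of p_A = 0.3594

The posterior is Dirichlet(αᵢ + nᵢ) = Dirichlet(24, 23, 20).
For a Dirichlet(a₁,…,a_K) with all aᵢ > 1, the mode has j-th component (aⱼ − 1)/(Σaᵢ − K).
Here Σaᵢ = 67 and K = 3, so p_A = (24 − 1)/(67 − 3) = 23/64 ≈ 0.3594.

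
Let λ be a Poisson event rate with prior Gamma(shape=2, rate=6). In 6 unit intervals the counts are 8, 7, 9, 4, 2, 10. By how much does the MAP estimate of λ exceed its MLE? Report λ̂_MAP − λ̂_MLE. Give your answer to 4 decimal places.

MAP − MLE = -3.2500

Σxᵢ = 40. Posterior is Gamma(42, 12); MAP = (42−1)/12 = 41/12 ≈ 3.41667.
MLE = x̄ = 40/6 ≈ 6.66667.
Difference = 41/12 − 40/6 = -13/4 ≈ -3.2500.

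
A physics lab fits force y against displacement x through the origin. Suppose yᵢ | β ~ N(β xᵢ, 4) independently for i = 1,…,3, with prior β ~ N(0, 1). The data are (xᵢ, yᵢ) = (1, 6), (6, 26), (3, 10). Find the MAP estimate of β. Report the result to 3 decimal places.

β̂_MAP = 3.840

log p(β | y) = −Σ(yᵢ − βxᵢ)²/(2·4) − β²/(2·1) + const.
Setting the derivative to zero: Σxᵢ(yᵢ − βxᵢ)/4 − β/1 = 0, so β = Σxᵢyᵢ / (Σxᵢ² + σ²/τ²).
Σxᵢyᵢ = 1·6 + 6·26 + 3·10 = 192; Σxᵢ² = 46; σ²/τ² = 4.
β̂_MAP = 192 / (46 + 4) = 192/50 ≈ 3.840.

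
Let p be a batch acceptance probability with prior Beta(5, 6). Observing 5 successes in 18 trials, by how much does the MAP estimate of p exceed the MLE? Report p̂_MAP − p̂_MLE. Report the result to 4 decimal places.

Posterior is Beta(10, 19); MAP = (10−1)/(29−2) = 9/27 ≈ 0.33333.
MLE ignores the prior: p̂_MLE = k/n = 5/18 ≈ 0.27778.
Difference = 9/27 − 5/18 = 1/18 ≈ 0.0556.

MAP − MLE = 0.0556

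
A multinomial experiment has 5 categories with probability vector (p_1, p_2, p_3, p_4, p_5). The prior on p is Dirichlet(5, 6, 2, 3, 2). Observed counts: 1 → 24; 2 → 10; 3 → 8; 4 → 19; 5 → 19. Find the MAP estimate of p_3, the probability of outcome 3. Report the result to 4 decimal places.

MAP estimate: 0.0968

The posterior is Dirichlet(αᵢ + nᵢ) = Dirichlet(29, 16, 10, 22, 21).
For a Dirichlet(a₁,…,a_K) with all aᵢ > 1, the mode has j-th component (aⱼ − 1)/(Σaᵢ − K).
Here Σaᵢ = 98 and K = 5, so p_3 = (10 − 1)/(98 − 5) = 9/93 ≈ 0.0968.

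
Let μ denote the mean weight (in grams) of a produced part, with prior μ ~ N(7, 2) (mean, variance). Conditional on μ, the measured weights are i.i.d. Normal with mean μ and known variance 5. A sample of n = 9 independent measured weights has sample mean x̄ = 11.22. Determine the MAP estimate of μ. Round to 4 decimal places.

n = 9, x̄ = 11.22.
For a Normal prior and Normal likelihood with known variance, the posterior is Normal; its mode equals its mean, the precision-weighted average.
Prior precision 1/σ₀² = 1/2 = 0.5; data precision n/σ² = 9/5 = 1.8.
μ̂ = (0.5·7 + 1.8·11.22) / (0.5 + 1.8) = 23.696/2.3 = 5924/575 ≈ 10.3026.

μ̂_MAP = 10.3026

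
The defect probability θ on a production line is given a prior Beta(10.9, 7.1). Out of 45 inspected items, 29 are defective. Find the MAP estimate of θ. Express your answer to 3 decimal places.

Prior: Beta(10.9, 7.1).
Data: 29 successes in 45 trials. The binomial likelihood contributes θ^29(1−θ)^16, so the posterior is Beta(10.9+29, 7.1+16) = Beta(39.9, 23.1).
For Beta(a, b) with a, b > 1 the mode is (a−1)/(a+b−2) = 38.9/61 ≈ 0.638.

θ̂_MAP = 0.638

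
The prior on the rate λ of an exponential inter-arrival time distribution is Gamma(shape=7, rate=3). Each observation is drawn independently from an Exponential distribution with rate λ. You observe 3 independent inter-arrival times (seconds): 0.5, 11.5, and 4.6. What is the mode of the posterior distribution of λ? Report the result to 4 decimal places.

The Exponential(rate=λ) likelihood is ∝ λ^n e^(−λΣtᵢ). Here n = 3 and Σtᵢ = 0.5 + 11.5 + 4.6 = 16.6.
Posterior ∝ λ^6e^(−3λ) · λ^3e^(−16.6λ) = λ^9e^(−19.6λ), i.e. Gamma(10, 19.6).
Mode = (a−1)/b = 9/19.6 ≈ 0.4592.

λ̂_MAP = 0.4592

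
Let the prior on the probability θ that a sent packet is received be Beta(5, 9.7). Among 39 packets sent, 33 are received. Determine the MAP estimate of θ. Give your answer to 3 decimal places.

Prior: Beta(5, 9.7).
Data: 33 successes in 39 trials. The binomial likelihood contributes θ^33(1−θ)^6, so the posterior is Beta(5+33, 9.7+6) = Beta(38, 15.7).
For Beta(a, b) with a, b > 1 the mode is (a−1)/(a+b−2) = 37/51.7 ≈ 0.716.

θ̂_MAP = 0.716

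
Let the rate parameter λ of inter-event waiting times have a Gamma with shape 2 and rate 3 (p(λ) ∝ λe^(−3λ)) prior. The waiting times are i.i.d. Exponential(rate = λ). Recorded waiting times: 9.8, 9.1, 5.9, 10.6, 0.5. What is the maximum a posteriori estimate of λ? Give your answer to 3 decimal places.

The Exponential(rate=λ) likelihood is ∝ λ^n e^(−λΣtᵢ). Here n = 5 and Σtᵢ = 9.8 + 9.1 + 5.9 + 10.6 + 0.5 = 35.9.
Posterior ∝ λe^(−3λ) · λ^5e^(−35.9λ) = λ^6e^(−38.9λ), i.e. Gamma(7, 38.9).
Mode = (a−1)/b = 6/38.9 ≈ 0.154.

λ̂_MAP = 0.154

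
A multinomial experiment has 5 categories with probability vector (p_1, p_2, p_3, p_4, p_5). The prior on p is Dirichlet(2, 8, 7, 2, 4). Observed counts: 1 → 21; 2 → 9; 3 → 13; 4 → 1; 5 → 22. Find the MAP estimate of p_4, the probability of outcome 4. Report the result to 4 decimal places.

MAP estimate: 0.0238

The posterior is Dirichlet(αᵢ + nᵢ) = Dirichlet(23, 17, 20, 3, 26).
For a Dirichlet(a₁,…,a_K) with all aᵢ > 1, the mode has j-th component (aⱼ − 1)/(Σaᵢ − K).
Here Σaᵢ = 89 and K = 5, so p_4 = (3 − 1)/(89 − 5) = 2/84 ≈ 0.0238.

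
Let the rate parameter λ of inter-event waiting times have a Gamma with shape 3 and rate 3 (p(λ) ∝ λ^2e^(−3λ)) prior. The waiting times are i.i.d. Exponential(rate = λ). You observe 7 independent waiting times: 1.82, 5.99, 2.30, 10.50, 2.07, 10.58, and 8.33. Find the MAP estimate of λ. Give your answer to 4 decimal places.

λ̂_MAP = 0.2018

The Exponential(rate=λ) likelihood is ∝ λ^n e^(−λΣtᵢ). Here n = 7 and Σtᵢ = 1.82 + 5.99 + 2.30 + 10.50 + 2.07 + 10.58 + 8.33 = 41.59.
Posterior ∝ λ^2e^(−3λ) · λ^7e^(−41.59λ) = λ^9e^(−44.59λ), i.e. Gamma(10, 44.59).
Mode = (a−1)/b = 9/44.59 ≈ 0.2018.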